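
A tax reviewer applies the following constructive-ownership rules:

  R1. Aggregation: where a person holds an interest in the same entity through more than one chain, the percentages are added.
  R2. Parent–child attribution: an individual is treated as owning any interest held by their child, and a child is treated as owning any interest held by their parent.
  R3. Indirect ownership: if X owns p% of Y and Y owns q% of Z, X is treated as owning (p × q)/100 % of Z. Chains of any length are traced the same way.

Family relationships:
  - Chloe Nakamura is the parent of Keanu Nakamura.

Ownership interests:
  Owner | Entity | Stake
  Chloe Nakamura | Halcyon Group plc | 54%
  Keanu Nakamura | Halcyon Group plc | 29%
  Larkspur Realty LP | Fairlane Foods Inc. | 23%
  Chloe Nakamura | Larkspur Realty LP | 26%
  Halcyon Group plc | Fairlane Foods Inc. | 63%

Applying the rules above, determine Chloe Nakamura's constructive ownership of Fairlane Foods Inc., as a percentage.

58.27%

By parent–child attribution (R2), Chloe Nakamura is treated as also owning Keanu Nakamura's interest in Halcyon Group plc, giving 54% + 29% = 83%.
Chain via Larkspur Realty LP (R3): 26% × 23% = 5.98% of Fairlane Foods Inc.
Chain via Halcyon Group plc (R3): 83% × 63% = 52.29% of Fairlane Foods Inc.
Aggregating (R1): 5.98% + 52.29% = 58.27%.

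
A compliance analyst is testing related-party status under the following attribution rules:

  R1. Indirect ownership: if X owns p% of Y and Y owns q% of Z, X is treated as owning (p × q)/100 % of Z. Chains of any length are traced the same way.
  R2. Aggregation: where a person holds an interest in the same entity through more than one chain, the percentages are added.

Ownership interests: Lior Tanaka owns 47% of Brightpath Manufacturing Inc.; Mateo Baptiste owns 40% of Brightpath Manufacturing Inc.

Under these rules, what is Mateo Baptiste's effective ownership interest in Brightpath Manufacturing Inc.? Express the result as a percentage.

Direct interest in Brightpath Manufacturing Inc: 40%.

40%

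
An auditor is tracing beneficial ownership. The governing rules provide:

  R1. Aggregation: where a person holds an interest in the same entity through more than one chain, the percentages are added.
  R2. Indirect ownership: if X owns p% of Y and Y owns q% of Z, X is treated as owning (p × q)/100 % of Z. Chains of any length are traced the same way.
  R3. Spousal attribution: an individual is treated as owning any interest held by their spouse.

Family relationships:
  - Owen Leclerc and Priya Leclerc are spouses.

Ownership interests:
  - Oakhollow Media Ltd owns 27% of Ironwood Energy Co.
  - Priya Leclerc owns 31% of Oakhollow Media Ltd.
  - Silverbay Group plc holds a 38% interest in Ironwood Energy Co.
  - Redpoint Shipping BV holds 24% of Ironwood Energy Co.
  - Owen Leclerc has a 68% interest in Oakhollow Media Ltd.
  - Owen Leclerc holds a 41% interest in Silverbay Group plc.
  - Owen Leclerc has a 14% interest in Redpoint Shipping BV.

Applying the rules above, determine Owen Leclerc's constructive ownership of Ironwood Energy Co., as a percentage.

By spousal attribution (R3), Owen Leclerc is treated as also owning Priya Leclerc's interest in Oakhollow Media Ltd, giving 68% + 31% = 99%.
Chain via Redpoint Shipping BV (R2): 14% × 24% = 3.36% of Ironwood Energy Co.
Chain via Oakhollow Media Ltd (R2): 99% × 27% = 26.73% of Ironwood Energy Co.
Chain via Silverbay Group plc (R2): 41% × 38% = 15.58% of Ironwood Energy Co.
Aggregating (R1): 3.36% + 26.73% + 15.58% = 45.67%.

45.67%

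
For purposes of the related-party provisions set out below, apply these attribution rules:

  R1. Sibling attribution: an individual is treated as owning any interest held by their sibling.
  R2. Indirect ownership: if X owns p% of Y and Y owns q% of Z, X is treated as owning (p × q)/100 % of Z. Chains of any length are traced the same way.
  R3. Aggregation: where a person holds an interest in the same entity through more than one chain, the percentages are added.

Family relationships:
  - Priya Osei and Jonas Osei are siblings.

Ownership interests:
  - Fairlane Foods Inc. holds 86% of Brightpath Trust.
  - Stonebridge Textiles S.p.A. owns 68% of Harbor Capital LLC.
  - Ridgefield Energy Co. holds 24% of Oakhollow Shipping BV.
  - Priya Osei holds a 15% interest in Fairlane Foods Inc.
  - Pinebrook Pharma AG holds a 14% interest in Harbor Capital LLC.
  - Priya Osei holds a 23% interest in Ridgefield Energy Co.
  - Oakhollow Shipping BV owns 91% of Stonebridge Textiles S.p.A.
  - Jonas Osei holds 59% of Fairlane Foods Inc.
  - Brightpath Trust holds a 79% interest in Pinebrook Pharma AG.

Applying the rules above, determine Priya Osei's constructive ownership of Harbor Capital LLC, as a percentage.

By sibling attribution (R1), Priya Osei is treated as also owning Jonas Osei's interest in Fairlane Foods Inc, giving 15% + 59% = 74%.
Chain via Ridgefield Energy Co. → Oakhollow Shipping BV → Stonebridge Textiles S.p.A. (R2): 23% × 24% × 91% × 68% = 3.415776% of Harbor Capital LLC.
Chain via Fairlane Foods Inc. → Brightpath Trust → Pinebrook Pharma AG (R2): 74% × 86% × 79% × 14% = 7.038584% of Harbor Capital LLC.
Aggregating (R3): 3.415776% + 7.038584% = 10.45436%.

10.45436%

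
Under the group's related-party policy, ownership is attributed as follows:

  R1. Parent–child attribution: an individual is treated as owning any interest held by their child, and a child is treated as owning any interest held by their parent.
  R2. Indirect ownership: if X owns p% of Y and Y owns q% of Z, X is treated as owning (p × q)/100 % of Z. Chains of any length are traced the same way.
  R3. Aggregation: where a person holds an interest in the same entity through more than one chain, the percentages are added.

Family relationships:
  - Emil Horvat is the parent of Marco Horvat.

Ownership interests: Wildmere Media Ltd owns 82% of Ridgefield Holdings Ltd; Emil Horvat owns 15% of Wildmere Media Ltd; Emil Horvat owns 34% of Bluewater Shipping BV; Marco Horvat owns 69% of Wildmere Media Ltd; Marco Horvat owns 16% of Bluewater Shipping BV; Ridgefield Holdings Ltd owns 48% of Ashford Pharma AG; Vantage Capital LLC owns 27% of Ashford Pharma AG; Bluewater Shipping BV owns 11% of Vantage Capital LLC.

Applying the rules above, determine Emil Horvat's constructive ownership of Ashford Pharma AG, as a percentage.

By parent–child attribution (R1), Emil Horvat is treated as also owning Marco Horvat's interest in Wildmere Media Ltd, giving 15% + 69% = 84%.
By parent–child attribution (R1), Emil Horvat is treated as also owning Marco Horvat's interest in Bluewater Shipping BV, giving 34% + 16% = 50%.
Chain via Wildmere Media Ltd → Ridgefield Holdings Ltd (R2): 84% × 82% × 48% = 33.0624% of Ashford Pharma AG.
Chain via Bluewater Shipping BV → Vantage Capital LLC (R2): 50% × 11% × 27% = 1.485% of Ashford Pharma AG.
Aggregating (R3): 33.0624% + 1.485% = 34.5474%.

34.5474%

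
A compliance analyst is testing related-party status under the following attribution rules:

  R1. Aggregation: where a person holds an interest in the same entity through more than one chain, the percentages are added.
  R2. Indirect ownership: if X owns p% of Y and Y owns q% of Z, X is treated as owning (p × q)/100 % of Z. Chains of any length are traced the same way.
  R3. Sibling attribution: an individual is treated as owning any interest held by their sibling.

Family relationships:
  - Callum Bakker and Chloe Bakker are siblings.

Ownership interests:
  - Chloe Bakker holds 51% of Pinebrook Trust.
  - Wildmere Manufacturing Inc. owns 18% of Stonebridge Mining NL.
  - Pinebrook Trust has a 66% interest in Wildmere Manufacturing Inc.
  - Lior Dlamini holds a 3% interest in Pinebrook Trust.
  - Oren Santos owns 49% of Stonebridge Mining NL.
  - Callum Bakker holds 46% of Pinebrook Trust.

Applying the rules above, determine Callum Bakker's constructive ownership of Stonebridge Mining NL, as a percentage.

By sibling attribution (R3), Callum Bakker is treated as also owning Chloe Bakker's interest in Pinebrook Trust, giving 46% + 51% = 97%.
Chain via Pinebrook Trust → Wildmere Manufacturing Inc. (R2): 97% × 66% × 18% = 11.5236% of Stonebridge Mining NL.

11.5236%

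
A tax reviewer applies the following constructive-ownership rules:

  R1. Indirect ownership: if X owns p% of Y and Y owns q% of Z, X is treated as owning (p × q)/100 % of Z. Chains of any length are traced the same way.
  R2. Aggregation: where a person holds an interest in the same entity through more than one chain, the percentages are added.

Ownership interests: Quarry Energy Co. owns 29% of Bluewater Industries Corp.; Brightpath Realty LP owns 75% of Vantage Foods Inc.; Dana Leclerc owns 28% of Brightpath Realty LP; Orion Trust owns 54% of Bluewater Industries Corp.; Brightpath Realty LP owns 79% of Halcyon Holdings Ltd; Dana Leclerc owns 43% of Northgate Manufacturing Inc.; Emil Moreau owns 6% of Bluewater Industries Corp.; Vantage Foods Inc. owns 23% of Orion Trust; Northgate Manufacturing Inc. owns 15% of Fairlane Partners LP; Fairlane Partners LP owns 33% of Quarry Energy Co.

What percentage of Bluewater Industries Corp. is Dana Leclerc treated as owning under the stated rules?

Chain via Northgate Manufacturing Inc. → Fairlane Partners LP → Quarry Energy Co. (R1): 43% × 15% × 33% × 29% = 0.617265% of Bluewater Industries Corp.
Chain via Brightpath Realty LP → Vantage Foods Inc. → Orion Trust (R1): 28% × 75% × 23% × 54% = 2.6082% of Bluewater Industries Corp.
Aggregating (R2): 0.617265% + 2.6082% = 3.225465%.

3.225465%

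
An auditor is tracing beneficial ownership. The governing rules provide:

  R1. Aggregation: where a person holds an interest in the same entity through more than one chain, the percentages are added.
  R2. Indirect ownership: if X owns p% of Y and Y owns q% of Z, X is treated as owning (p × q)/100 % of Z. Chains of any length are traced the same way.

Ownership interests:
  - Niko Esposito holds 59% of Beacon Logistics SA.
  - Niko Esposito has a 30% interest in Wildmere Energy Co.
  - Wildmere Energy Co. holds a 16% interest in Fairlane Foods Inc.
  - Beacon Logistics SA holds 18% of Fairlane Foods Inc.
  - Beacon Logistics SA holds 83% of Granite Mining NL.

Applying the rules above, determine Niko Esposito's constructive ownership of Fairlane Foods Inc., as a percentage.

Chain via Beacon Logistics SA (R2): 59% × 18% = 10.62% of Fairlane Foods Inc.
Chain via Wildmere Energy Co. (R2): 30% × 16% = 4.8% of Fairlane Foods Inc.
Aggregating (R1): 10.62% + 4.8% = 15.42%.

15.42%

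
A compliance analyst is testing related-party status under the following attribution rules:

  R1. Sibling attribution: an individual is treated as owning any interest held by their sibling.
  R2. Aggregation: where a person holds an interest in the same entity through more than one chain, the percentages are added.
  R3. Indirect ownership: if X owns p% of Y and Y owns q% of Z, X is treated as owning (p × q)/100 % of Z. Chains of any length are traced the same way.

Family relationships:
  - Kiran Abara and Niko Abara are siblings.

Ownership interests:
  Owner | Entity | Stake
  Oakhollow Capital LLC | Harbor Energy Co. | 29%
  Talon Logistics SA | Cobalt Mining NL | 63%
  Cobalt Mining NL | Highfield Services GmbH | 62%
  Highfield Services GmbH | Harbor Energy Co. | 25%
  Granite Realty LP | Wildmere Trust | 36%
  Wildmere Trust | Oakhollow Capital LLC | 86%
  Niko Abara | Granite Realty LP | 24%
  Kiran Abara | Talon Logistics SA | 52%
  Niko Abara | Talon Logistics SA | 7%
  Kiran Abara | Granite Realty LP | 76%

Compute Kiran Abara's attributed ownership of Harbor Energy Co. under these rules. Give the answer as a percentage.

14.73975%

By sibling attribution (R1), Kiran Abara is treated as also owning Niko Abara's interest in Granite Realty LP, giving 76% + 24% = 100%.
By sibling attribution (R1), Kiran Abara is treated as also owning Niko Abara's interest in Talon Logistics SA, giving 52% + 7% = 59%.
Chain via Granite Realty LP → Wildmere Trust → Oakhollow Capital LLC (R3): 100% × 36% × 86% × 29% = 8.9784% of Harbor Energy Co.
Chain via Talon Logistics SA → Cobalt Mining NL → Highfield Services GmbH (R3): 59% × 63% × 62% × 25% = 5.76135% of Harbor Energy Co.
Aggregating (R2): 8.9784% + 5.76135% = 14.73975%.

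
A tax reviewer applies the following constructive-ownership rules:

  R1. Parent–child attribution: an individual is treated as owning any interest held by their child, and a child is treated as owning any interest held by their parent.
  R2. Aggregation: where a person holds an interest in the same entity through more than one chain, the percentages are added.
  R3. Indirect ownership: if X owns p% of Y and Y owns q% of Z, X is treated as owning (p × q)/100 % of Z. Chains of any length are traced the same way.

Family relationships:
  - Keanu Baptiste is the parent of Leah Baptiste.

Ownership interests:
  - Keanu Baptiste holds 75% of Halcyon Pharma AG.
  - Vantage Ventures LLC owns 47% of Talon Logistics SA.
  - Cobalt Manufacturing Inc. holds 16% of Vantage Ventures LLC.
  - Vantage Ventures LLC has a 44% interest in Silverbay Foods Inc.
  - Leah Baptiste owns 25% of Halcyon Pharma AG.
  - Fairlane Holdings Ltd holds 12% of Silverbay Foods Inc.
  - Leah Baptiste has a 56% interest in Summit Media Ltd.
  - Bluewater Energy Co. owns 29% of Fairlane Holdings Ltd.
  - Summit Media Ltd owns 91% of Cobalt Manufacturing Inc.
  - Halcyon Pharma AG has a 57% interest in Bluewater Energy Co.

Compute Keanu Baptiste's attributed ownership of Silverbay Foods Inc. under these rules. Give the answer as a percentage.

By parent–child attribution (R1), Keanu Baptiste is treated as also owning Leah Baptiste's interest in Halcyon Pharma AG, giving 75% + 25% = 100%.
By parent–child attribution (R1), Keanu Baptiste is treated as owning Leah Baptiste's 56% interest in Summit Media Ltd.
Chain via Halcyon Pharma AG → Bluewater Energy Co. → Fairlane Holdings Ltd (R3): 100% × 57% × 29% × 12% = 1.9836% of Silverbay Foods Inc.
Chain via Summit Media Ltd → Cobalt Manufacturing Inc. → Vantage Ventures LLC (R3): 56% × 91% × 16% × 44% = 3.587584% of Silverbay Foods Inc.
Aggregating (R2): 1.9836% + 3.587584% = 5.571184%.

5.571184%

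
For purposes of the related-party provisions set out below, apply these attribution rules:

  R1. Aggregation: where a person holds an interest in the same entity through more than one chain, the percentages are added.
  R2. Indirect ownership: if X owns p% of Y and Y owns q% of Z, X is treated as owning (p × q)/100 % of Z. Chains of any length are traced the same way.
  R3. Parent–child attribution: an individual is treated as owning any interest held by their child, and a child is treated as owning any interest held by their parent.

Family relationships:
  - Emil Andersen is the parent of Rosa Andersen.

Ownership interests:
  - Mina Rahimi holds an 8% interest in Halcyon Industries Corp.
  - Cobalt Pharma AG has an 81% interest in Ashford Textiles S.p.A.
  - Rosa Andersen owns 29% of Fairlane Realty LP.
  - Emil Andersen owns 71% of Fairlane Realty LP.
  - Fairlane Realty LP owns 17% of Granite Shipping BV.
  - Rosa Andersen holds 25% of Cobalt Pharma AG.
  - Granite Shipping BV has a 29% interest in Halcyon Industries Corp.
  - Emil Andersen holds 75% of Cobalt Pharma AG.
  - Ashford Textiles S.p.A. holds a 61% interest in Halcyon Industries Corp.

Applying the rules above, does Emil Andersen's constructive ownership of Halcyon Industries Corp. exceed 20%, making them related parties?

Yes

By parent–child attribution (R3), Emil Andersen is treated as also owning Rosa Andersen's interest in Fairlane Realty LP, giving 71% + 29% = 100%.
By parent–child attribution (R3), Emil Andersen is treated as also owning Rosa Andersen's interest in Cobalt Pharma AG, giving 75% + 25% = 100%.
Chain via Fairlane Realty LP → Granite Shipping BV (R2): 100% × 17% × 29% = 4.93% of Halcyon Industries Corp.
Chain via Cobalt Pharma AG → Ashford Textiles S.p.A. (R2): 100% × 81% × 61% = 49.41% of Halcyon Industries Corp.
Aggregating (R1): 4.93% + 49.41% = 54.34%.
54.34% exceeds the 20% threshold, so Emil is a related party to Halcyon Industries Corp.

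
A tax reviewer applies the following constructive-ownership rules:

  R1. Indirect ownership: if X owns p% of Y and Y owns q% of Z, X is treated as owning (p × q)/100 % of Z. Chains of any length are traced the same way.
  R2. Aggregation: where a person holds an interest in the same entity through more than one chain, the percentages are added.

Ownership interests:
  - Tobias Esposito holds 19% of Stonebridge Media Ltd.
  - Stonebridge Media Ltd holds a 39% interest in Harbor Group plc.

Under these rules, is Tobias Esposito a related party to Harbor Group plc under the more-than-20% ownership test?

No

Chain via Stonebridge Media Ltd (R1): 19% × 39% = 7.41% of Harbor Group plc.
7.41% does not exceed the 20% threshold, so Tobias is not a related party to Harbor Group plc.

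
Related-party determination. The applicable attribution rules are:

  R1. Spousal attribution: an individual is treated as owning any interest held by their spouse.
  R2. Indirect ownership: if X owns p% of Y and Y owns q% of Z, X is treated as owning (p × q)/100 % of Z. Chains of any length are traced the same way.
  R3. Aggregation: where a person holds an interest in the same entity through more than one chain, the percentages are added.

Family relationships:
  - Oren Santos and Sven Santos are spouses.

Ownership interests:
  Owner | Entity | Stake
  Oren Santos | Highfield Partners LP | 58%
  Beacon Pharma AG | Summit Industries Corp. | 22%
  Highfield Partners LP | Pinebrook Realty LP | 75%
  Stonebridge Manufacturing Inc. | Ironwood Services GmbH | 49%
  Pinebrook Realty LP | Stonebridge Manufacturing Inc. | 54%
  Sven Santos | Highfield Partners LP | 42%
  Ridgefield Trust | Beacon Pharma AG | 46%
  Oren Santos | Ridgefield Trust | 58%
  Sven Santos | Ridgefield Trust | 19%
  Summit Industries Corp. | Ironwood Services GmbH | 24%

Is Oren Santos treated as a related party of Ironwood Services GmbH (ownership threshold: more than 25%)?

By spousal attribution (R1), Oren Santos is treated as also owning Sven Santos's interest in Highfield Partners LP, giving 58% + 42% = 100%.
By spousal attribution (R1), Oren Santos is treated as also owning Sven Santos's interest in Ridgefield Trust, giving 58% + 19% = 77%.
Chain via Highfield Partners LP → Pinebrook Realty LP → Stonebridge Manufacturing Inc. (R2): 100% × 75% × 54% × 49% = 19.845% of Ironwood Services GmbH.
Chain via Ridgefield Trust → Beacon Pharma AG → Summit Industries Corp. (R2): 77% × 46% × 22% × 24% = 1.870176% of Ironwood Services GmbH.
Aggregating (R3): 19.845% + 1.870176% = 21.715176%.
21.715176% does not exceed the 25% threshold, so Oren is not a related party to Ironwood Services GmbH.

No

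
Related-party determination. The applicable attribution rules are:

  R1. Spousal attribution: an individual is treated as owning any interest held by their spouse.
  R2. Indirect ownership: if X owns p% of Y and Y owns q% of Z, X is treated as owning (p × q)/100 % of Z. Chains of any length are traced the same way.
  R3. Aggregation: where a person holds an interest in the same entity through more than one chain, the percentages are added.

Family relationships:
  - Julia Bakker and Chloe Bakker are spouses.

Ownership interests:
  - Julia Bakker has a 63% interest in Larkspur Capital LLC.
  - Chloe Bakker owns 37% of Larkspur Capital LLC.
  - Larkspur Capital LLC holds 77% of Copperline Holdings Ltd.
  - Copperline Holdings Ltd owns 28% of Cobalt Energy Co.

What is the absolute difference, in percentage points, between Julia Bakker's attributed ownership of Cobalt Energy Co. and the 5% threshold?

By spousal attribution (R1), Julia Bakker is treated as also owning Chloe Bakker's interest in Larkspur Capital LLC, giving 63% + 37% = 100%.
Chain via Larkspur Capital LLC → Copperline Holdings Ltd (R2): 100% × 77% × 28% = 21.56% of Cobalt Energy Co.
21.56% exceeds the 5% threshold by 16.56 percentage points.

16.56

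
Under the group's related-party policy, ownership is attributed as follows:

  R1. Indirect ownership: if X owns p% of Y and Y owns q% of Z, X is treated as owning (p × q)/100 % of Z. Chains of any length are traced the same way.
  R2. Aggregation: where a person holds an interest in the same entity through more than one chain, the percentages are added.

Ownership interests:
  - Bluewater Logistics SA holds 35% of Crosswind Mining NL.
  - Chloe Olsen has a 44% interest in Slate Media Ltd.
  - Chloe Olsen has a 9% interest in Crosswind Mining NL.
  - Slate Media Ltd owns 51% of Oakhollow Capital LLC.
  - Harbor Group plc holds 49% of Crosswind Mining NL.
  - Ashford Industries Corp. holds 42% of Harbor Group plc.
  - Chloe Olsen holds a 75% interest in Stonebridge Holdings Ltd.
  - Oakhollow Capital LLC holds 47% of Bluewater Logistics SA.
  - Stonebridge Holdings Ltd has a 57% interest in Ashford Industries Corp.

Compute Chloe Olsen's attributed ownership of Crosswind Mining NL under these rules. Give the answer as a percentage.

21.48933%

Chain via Stonebridge Holdings Ltd → Ashford Industries Corp. → Harbor Group plc (R1): 75% × 57% × 42% × 49% = 8.79795% of Crosswind Mining NL.
Chain via Slate Media Ltd → Oakhollow Capital LLC → Bluewater Logistics SA (R1): 44% × 51% × 47% × 35% = 3.69138% of Crosswind Mining NL.
Direct interest in Crosswind Mining NL: 9%.
Aggregating (R2): 8.79795% + 3.69138% + 9% = 21.48933%.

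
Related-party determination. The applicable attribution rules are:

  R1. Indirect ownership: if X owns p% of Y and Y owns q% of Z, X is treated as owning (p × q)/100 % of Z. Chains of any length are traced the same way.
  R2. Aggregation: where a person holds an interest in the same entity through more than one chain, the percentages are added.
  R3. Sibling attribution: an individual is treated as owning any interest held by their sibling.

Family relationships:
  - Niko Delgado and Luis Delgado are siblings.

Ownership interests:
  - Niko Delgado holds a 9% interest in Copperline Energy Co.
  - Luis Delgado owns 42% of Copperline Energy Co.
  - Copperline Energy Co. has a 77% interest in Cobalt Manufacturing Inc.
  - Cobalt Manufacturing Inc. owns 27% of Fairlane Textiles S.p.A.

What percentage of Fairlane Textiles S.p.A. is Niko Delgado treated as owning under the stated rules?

By sibling attribution (R3), Niko Delgado is treated as also owning Luis Delgado's interest in Copperline Energy Co, giving 9% + 42% = 51%.
Chain via Copperline Energy Co. → Cobalt Manufacturing Inc. (R1): 51% × 77% × 27% = 10.6029% of Fairlane Textiles S.p.A.

10.6029%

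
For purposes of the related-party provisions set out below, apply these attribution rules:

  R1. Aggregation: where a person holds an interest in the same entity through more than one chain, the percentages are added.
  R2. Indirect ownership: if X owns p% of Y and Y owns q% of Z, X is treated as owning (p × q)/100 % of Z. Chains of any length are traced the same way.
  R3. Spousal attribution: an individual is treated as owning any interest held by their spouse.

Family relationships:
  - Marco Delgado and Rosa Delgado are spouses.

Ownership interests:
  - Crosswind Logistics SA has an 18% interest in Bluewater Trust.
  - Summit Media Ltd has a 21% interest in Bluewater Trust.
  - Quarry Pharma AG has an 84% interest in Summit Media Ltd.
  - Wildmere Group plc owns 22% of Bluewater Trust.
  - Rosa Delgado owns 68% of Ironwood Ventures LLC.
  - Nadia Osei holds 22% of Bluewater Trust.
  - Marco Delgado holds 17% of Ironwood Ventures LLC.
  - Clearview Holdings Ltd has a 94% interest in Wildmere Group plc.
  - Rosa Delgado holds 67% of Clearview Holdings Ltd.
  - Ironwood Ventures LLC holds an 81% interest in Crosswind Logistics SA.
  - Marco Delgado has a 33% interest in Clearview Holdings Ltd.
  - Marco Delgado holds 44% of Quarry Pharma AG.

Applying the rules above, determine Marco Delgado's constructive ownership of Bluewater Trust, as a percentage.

By spousal attribution (R3), Marco Delgado is treated as also owning Rosa Delgado's interest in Clearview Holdings Ltd, giving 33% + 67% = 100%.
By spousal attribution (R3), Marco Delgado is treated as also owning Rosa Delgado's interest in Ironwood Ventures LLC, giving 17% + 68% = 85%.
Chain via Clearview Holdings Ltd → Wildmere Group plc (R2): 100% × 94% × 22% = 20.68% of Bluewater Trust.
Chain via Quarry Pharma AG → Summit Media Ltd (R2): 44% × 84% × 21% = 7.7616% of Bluewater Trust.
Chain via Ironwood Ventures LLC → Crosswind Logistics SA (R2): 85% × 81% × 18% = 12.393% of Bluewater Trust.
Aggregating (R1): 20.68% + 7.7616% + 12.393% = 40.8346%.

40.8346%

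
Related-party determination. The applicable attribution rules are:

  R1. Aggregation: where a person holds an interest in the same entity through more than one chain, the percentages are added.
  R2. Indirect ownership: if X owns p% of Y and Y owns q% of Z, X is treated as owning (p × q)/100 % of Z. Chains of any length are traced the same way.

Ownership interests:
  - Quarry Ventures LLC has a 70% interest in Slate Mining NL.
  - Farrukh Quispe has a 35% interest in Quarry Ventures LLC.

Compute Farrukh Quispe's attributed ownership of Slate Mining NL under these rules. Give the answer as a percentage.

24.5%

Chain via Quarry Ventures LLC (R2): 35% × 70% = 24.5% of Slate Mining NL.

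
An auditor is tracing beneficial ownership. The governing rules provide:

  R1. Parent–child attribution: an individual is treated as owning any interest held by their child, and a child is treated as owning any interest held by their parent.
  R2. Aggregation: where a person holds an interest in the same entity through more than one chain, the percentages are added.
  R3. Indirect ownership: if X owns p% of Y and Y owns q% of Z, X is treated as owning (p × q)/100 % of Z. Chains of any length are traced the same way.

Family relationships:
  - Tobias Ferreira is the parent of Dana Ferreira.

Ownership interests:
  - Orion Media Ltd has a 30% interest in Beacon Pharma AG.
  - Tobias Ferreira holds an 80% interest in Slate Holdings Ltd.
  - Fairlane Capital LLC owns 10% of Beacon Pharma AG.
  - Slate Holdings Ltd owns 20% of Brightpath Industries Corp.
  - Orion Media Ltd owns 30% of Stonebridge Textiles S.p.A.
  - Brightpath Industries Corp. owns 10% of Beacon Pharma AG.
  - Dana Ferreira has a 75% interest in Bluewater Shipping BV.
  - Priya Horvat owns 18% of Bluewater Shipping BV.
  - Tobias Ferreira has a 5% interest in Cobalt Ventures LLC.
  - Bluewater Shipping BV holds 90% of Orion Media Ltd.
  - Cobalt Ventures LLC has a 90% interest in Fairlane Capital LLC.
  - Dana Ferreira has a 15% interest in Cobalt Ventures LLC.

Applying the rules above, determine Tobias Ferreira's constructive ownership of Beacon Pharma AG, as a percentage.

23.65%

By parent–child attribution (R1), Tobias Ferreira is treated as also owning Dana Ferreira's interest in Cobalt Ventures LLC, giving 5% + 15% = 20%.
By parent–child attribution (R1), Tobias Ferreira is treated as owning Dana Ferreira's 75% interest in Bluewater Shipping BV.
Chain via Slate Holdings Ltd → Brightpath Industries Corp. (R3): 80% × 20% × 10% = 1.6% of Beacon Pharma AG.
Chain via Cobalt Ventures LLC → Fairlane Capital LLC (R3): 20% × 90% × 10% = 1.8% of Beacon Pharma AG.
Chain via Bluewater Shipping BV → Orion Media Ltd (R3): 75% × 90% × 30% = 20.25% of Beacon Pharma AG.
Aggregating (R2): 1.6% + 1.8% + 20.25% = 23.65%.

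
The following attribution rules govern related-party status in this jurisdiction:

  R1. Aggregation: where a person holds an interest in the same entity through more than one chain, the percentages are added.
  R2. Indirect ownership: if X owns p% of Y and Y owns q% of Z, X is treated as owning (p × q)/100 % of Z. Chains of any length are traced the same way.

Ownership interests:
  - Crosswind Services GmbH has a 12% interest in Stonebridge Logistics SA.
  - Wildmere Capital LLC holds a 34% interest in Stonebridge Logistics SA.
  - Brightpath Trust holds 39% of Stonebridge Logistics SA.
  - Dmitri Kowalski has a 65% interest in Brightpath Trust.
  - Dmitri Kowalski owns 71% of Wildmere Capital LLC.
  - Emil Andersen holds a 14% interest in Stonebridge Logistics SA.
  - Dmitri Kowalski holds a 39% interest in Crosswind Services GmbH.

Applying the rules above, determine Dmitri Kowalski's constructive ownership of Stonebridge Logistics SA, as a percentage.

54.17%

Chain via Wildmere Capital LLC (R2): 71% × 34% = 24.14% of Stonebridge Logistics SA.
Chain via Crosswind Services GmbH (R2): 39% × 12% = 4.68% of Stonebridge Logistics SA.
Chain via Brightpath Trust (R2): 65% × 39% = 25.35% of Stonebridge Logistics SA.
Aggregating (R1): 24.14% + 4.68% + 25.35% = 54.17%.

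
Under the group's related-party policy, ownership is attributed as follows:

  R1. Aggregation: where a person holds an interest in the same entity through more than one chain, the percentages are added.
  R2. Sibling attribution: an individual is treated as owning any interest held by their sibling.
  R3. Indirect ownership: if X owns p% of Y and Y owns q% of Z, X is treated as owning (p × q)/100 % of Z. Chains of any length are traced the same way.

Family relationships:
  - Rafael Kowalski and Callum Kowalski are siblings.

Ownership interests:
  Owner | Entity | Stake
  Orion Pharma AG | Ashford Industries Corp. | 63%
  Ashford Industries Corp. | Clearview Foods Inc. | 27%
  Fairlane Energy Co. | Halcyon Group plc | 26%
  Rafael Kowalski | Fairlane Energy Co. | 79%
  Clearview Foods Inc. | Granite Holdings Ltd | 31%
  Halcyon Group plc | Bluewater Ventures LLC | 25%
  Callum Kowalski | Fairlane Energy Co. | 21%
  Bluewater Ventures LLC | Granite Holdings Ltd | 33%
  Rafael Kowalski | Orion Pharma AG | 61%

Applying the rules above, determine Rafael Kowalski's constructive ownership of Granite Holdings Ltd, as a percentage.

By sibling attribution (R2), Rafael Kowalski is treated as also owning Callum Kowalski's interest in Fairlane Energy Co, giving 79% + 21% = 100%.
Chain via Orion Pharma AG → Ashford Industries Corp. → Clearview Foods Inc. (R3): 61% × 63% × 27% × 31% = 3.216591% of Granite Holdings Ltd.
Chain via Fairlane Energy Co. → Halcyon Group plc → Bluewater Ventures LLC (R3): 100% × 26% × 25% × 33% = 2.145% of Granite Holdings Ltd.
Aggregating (R1): 3.216591% + 2.145% = 5.361591%.

5.361591%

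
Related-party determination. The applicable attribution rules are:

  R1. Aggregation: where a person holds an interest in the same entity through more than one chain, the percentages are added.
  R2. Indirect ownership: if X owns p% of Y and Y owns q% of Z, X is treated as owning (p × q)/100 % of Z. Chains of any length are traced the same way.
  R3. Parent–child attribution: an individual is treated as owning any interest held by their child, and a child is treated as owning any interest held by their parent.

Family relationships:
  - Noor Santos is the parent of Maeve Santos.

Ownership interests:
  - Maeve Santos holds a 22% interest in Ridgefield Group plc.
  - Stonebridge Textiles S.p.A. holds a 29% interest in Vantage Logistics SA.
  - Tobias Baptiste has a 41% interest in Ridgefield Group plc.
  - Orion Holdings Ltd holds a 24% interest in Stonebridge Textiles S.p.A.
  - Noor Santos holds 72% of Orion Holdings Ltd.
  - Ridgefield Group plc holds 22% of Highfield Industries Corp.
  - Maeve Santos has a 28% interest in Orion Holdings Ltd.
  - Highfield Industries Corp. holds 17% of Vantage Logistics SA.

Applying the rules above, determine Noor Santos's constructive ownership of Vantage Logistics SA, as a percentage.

By parent–child attribution (R3), Noor Santos is treated as also owning Maeve Santos's interest in Orion Holdings Ltd, giving 72% + 28% = 100%.
By parent–child attribution (R3), Noor Santos is treated as owning Maeve Santos's 22% interest in Ridgefield Group plc.
Chain via Orion Holdings Ltd → Stonebridge Textiles S.p.A. (R2): 100% × 24% × 29% = 6.96% of Vantage Logistics SA.
Chain via Ridgefield Group plc → Highfield Industries Corp. (R2): 22% × 22% × 17% = 0.8228% of Vantage Logistics SA.
Aggregating (R1): 6.96% + 0.8228% = 7.7828%.

7.7828%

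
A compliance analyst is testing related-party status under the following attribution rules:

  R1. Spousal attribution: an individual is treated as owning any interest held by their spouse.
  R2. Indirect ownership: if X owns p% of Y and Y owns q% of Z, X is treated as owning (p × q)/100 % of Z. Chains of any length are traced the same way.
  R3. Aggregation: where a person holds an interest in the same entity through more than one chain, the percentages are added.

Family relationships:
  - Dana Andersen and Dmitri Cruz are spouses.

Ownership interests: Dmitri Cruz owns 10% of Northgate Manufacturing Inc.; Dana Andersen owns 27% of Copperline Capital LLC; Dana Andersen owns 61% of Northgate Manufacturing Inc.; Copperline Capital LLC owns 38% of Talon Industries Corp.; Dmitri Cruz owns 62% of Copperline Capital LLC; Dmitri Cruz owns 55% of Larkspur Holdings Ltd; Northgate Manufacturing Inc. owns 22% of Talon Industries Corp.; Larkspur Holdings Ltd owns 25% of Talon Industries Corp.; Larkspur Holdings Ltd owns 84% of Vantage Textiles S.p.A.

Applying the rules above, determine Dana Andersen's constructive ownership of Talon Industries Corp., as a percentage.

By spousal attribution (R1), Dana Andersen is treated as also owning Dmitri Cruz's interest in Northgate Manufacturing Inc, giving 61% + 10% = 71%.
By spousal attribution (R1), Dana Andersen is treated as also owning Dmitri Cruz's interest in Copperline Capital LLC, giving 27% + 62% = 89%.
By spousal attribution (R1), Dana Andersen is treated as owning Dmitri Cruz's 55% interest in Larkspur Holdings Ltd.
Chain via Northgate Manufacturing Inc. (R2): 71% × 22% = 15.62% of Talon Industries Corp.
Chain via Copperline Capital LLC (R2): 89% × 38% = 33.82% of Talon Industries Corp.
Chain via Larkspur Holdings Ltd (R2): 55% × 25% = 13.75% of Talon Industries Corp.
Aggregating (R3): 15.62% + 33.82% + 13.75% = 63.19%.

63.19%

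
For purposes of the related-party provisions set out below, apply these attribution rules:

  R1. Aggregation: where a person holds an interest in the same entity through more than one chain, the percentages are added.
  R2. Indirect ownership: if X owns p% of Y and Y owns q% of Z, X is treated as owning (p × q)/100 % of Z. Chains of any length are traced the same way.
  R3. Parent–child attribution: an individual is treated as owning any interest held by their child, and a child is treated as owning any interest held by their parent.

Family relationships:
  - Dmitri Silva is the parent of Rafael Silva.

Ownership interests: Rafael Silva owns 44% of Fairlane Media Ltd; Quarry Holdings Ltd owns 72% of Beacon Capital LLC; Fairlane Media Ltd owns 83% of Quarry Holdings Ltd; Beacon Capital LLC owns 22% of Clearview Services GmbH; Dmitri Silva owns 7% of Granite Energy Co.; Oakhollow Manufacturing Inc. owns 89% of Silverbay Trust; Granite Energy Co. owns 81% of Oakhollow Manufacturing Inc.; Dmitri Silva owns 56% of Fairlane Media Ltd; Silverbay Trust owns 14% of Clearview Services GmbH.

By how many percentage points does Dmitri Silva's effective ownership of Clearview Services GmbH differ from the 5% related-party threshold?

By parent–child attribution (R3), Dmitri Silva is treated as also owning Rafael Silva's interest in Fairlane Media Ltd, giving 56% + 44% = 100%.
Chain via Granite Energy Co. → Oakhollow Manufacturing Inc. → Silverbay Trust (R2): 7% × 81% × 89% × 14% = 0.706482% of Clearview Services GmbH.
Chain via Fairlane Media Ltd → Quarry Holdings Ltd → Beacon Capital LLC (R2): 100% × 83% × 72% × 22% = 13.1472% of Clearview Services GmbH.
Aggregating (R1): 0.706482% + 13.1472% = 13.853682%.
13.853682% exceeds the 5% threshold by 8.853682 percentage points.

8.853682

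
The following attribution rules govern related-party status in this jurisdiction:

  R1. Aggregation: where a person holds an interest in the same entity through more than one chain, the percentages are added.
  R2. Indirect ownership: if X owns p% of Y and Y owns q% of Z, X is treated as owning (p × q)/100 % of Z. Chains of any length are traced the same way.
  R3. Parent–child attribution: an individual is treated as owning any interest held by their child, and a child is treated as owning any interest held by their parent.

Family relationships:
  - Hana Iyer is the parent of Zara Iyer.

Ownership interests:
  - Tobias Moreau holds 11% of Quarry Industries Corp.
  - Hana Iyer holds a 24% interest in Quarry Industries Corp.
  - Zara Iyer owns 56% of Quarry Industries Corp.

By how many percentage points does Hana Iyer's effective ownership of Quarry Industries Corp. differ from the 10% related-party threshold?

By parent–child attribution (R3), Hana Iyer is treated as also owning Zara Iyer's interest in Quarry Industries Corp, giving 24% + 56% = 80%.
Direct interest in Quarry Industries Corp: 80%.
80% exceeds the 10% threshold by 70 percentage points.

70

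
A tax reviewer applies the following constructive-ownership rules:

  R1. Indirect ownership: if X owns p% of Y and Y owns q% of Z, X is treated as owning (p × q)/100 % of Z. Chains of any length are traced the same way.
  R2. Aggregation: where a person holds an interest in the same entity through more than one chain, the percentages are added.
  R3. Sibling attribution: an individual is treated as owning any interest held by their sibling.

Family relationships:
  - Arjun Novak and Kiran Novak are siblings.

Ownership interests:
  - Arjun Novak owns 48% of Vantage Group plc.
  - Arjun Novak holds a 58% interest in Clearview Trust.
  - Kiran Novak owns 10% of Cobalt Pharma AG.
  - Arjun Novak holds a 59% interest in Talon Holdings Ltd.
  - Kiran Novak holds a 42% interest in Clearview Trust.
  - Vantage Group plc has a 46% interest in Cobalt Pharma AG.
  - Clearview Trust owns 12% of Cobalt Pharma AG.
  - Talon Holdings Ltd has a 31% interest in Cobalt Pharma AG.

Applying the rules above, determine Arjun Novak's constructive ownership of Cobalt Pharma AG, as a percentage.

By sibling attribution (R3), Arjun Novak is treated as also owning Kiran Novak's interest in Clearview Trust, giving 58% + 42% = 100%.
By sibling attribution (R3), Arjun Novak is treated as owning Kiran Novak's 10% interest in Cobalt Pharma AG.
Chain via Talon Holdings Ltd (R1): 59% × 31% = 18.29% of Cobalt Pharma AG.
Chain via Clearview Trust (R1): 100% × 12% = 12% of Cobalt Pharma AG.
Chain via Vantage Group plc (R1): 48% × 46% = 22.08% of Cobalt Pharma AG.
Direct interest in Cobalt Pharma AG: 10%.
Aggregating (R2): 18.29% + 12% + 22.08% + 10% = 62.37%.

62.37%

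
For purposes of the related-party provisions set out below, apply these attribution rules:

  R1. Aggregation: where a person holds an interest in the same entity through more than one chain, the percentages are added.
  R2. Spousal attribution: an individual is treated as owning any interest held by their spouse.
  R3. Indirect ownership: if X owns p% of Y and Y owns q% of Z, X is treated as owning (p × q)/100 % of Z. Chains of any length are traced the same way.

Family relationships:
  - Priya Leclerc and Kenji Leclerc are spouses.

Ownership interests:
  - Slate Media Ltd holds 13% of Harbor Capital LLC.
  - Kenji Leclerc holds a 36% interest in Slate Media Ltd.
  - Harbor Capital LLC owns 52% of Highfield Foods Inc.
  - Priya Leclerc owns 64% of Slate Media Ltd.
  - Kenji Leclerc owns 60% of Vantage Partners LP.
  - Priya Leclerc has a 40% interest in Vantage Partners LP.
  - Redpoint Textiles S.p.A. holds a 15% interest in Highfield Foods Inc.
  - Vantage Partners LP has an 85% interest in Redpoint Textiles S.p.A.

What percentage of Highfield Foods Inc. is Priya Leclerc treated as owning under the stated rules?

19.51%

By spousal attribution (R2), Priya Leclerc is treated as also owning Kenji Leclerc's interest in Vantage Partners LP, giving 40% + 60% = 100%.
By spousal attribution (R2), Priya Leclerc is treated as also owning Kenji Leclerc's interest in Slate Media Ltd, giving 64% + 36% = 100%.
Chain via Vantage Partners LP → Redpoint Textiles S.p.A. (R3): 100% × 85% × 15% = 12.75% of Highfield Foods Inc.
Chain via Slate Media Ltd → Harbor Capital LLC (R3): 100% × 13% × 52% = 6.76% of Highfield Foods Inc.
Aggregating (R1): 12.75% + 6.76% = 19.51%.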